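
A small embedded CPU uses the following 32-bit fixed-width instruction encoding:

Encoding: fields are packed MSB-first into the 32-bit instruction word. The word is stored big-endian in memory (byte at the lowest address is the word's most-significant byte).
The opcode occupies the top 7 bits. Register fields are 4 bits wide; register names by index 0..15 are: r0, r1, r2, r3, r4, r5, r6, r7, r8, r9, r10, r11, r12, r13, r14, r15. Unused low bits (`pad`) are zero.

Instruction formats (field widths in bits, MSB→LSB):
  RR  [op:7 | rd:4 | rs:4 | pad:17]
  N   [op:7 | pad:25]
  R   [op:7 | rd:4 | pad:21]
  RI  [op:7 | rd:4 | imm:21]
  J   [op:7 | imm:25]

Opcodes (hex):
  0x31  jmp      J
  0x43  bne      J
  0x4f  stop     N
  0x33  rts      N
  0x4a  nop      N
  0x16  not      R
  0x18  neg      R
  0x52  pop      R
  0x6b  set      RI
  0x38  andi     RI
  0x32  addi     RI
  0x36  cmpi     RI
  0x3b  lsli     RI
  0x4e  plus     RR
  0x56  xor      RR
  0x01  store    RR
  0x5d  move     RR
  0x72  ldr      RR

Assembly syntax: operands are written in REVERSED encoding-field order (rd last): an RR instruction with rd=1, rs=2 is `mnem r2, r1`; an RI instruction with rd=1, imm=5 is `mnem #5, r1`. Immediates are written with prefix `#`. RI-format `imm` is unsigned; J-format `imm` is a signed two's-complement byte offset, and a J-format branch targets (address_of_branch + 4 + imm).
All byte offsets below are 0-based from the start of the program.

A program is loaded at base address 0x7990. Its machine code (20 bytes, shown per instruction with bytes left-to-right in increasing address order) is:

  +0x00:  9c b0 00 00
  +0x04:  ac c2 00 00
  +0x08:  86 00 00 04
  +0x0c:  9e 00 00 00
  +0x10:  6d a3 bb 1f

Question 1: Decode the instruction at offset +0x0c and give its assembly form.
@+0c  big-endian(9e 00 00 00) = 0x9e000000
  op=0x9e000000>>25=0x4f ⇒ stop (N)

stop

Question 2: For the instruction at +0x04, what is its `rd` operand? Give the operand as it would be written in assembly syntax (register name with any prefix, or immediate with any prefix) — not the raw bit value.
r6

+0x04: ac c2 00 00 ⇒ word 0xacc20000 (big)
  op=0xacc20000>>25=0x56 ⇒ xor (RR)
  [24:21] rd=6 = r6
  [20:17] rs=1 = r1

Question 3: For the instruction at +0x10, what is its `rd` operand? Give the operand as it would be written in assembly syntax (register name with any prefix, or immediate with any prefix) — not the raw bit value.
r13

[10] 6d a3 bb 1f → 0x6da3bb1f
  top 7b → 0x36 → cmpi [RI]
  [24:21] rd=13 = r13
  [20:0] imm=244511 = #244511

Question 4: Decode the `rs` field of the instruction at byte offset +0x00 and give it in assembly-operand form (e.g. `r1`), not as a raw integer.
[00] 9c b0 00 00 → 0x9cb00000
  op=0x9cb00000>>25=0x4e ⇒ plus (RR)
  rd@[24:21]=0x5 ⇒ r5
  rs@[20:17]=0x8 ⇒ r8

r8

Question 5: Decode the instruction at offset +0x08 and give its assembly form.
bne #4

@+08  big-endian(86 00 00 04) = 0x86000004
  op=0x86000004>>25=0x43 ⇒ bne (J)
  [24:0] imm=4 = #4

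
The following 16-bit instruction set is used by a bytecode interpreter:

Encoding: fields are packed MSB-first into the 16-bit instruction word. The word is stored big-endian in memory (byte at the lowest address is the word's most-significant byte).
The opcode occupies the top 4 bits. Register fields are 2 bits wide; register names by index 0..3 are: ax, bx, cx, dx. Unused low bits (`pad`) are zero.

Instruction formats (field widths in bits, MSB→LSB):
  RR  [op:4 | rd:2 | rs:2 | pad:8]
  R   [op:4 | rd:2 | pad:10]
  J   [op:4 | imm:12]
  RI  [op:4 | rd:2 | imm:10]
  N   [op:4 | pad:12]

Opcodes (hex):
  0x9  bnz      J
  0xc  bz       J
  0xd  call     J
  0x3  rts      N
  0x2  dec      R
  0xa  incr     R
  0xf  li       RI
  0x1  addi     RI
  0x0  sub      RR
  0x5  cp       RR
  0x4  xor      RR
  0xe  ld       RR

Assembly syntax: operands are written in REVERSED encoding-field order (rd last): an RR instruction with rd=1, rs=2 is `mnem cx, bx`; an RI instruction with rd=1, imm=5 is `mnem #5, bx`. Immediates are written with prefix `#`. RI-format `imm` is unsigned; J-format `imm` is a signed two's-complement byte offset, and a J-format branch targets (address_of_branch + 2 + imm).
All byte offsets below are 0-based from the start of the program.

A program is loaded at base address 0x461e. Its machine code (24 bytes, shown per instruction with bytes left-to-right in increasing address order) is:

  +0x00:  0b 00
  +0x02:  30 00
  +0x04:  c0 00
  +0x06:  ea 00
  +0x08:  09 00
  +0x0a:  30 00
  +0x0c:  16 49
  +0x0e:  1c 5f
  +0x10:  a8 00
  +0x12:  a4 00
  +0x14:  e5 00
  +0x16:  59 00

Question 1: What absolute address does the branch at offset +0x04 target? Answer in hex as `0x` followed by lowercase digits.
@+04  big-endian(c0 00) = 0xc000
  opcode bits[15:12]=0xc: bz/J
  imm@[11:0]=0x0 ⇒ #0
  target = base 0x461e + off 0x04 + 2 + imm 0 = 0x4624

0x4624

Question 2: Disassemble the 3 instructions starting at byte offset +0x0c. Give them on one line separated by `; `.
+0x0c: 16 49 ⇒ word 0x1649 (big)
  opcode bits[15:12]=0x1: addi/RI
  rd: (w>>10)&0x3=0x1 → bx
  imm: (w>>0)&0x3ff=0x249 → #585
+0x0e: 1c 5f ⇒ word 0x1c5f (big)
  opcode bits[15:12]=0x1: addi/RI
  rd: (w>>10)&0x3=0x3 → dx
  imm: (w>>0)&0x3ff=0x5f → #95
+0x10: a8 00 ⇒ word 0xa800 (big)
  opcode bits[15:12]=0xa: incr/R
  rd: (w>>10)&0x3=0x2 → cx

addi #585, bx; addi #95, dx; incr cx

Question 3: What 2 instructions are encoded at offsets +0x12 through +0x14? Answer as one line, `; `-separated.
@+12  big-endian(a4 00) = 0xa400
  opcode bits[15:12]=0xa: incr/R
  rd@[11:10]=0x1 ⇒ bx
@+14  big-endian(e5 00) = 0xe500
  opcode bits[15:12]=0xe: ld/RR
  rd@[11:10]=0x1 ⇒ bx
  rs@[9:8]=0x1 ⇒ bx

incr bx; ld bx, bx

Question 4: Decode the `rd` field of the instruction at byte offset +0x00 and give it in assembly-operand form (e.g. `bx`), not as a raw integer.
[00] 0b 00 → 0x0b00
  opcode bits[15:12]=0x0: sub/RR
  rd: (w>>10)&0x3=0x2 → cx
  rs: (w>>8)&0x3=0x3 → dx

cx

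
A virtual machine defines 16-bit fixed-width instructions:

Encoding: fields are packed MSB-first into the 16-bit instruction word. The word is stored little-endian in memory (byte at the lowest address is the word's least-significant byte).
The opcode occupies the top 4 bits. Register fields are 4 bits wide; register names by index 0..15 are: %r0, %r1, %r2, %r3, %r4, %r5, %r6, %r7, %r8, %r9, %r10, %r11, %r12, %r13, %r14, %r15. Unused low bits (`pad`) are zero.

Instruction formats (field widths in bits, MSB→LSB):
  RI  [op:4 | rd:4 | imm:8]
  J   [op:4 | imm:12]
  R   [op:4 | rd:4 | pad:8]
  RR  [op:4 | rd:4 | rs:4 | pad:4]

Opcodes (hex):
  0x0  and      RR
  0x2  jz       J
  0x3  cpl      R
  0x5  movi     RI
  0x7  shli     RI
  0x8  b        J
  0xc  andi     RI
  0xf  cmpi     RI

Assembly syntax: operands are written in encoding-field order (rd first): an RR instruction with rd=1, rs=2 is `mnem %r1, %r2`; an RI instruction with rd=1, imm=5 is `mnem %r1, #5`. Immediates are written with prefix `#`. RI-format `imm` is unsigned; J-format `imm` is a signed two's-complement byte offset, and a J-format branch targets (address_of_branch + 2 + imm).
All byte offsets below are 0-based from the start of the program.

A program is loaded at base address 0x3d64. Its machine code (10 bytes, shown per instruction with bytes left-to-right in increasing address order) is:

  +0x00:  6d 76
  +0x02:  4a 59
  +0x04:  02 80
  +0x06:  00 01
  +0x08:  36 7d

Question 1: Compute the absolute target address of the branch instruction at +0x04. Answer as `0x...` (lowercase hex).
+0x04: 02 80 ⇒ word 0x8002 (little)
  op=0x8002>>12=0x8 ⇒ b (J)
  imm@[11:0]=0x2 ⇒ #2
  target = base 0x3d64 + off 0x04 + 2 + imm 2 = 0x3d6c

0x3d6c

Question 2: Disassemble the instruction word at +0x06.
and %r1, %r0

[06] 00 01 → 0x0100
  top 4b → 0x0 → and [RR]
  rd@[11:8]=0x1 ⇒ %r1
  rs@[7:4]=0x0 ⇒ %r0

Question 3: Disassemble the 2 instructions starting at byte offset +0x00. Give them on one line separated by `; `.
off 0x00: read 6d 76 as little → 0x766d
  top 4b → 0x7 → shli [RI]
  rd: (w>>8)&0xf=0x6 → %r6
  imm: (w>>0)&0xff=0x6d → #109
off 0x02: read 4a 59 as little → 0x594a
  top 4b → 0x5 → movi [RI]
  rd: (w>>8)&0xf=0x9 → %r9
  imm: (w>>0)&0xff=0x4a → #74

shli %r6, #109; movi %r9, #74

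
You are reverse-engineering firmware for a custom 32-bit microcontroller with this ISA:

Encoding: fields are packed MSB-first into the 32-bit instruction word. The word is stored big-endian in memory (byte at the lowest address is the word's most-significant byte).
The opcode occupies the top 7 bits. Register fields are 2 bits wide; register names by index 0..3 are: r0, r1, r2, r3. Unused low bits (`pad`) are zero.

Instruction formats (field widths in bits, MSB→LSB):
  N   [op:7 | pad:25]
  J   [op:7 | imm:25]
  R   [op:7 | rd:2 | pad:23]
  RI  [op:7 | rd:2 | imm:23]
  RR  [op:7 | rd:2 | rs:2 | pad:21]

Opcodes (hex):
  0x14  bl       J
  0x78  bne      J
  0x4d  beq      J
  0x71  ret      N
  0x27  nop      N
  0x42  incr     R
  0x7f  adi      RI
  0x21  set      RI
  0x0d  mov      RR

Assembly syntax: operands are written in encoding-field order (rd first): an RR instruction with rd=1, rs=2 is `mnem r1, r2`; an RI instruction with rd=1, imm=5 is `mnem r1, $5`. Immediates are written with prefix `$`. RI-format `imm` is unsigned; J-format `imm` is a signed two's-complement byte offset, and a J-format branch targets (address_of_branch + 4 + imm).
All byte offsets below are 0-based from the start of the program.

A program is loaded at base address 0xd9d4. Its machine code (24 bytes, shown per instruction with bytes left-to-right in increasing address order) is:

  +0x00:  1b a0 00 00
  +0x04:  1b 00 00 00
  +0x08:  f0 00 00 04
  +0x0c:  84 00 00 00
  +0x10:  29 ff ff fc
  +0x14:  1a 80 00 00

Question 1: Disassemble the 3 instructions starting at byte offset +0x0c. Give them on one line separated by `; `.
+0x0c: 84 00 00 00 ⇒ word 0x84000000 (big)
  top 7b → 0x42 → incr [R]
  [24:23] rd=0 = r0
+0x10: 29 ff ff fc ⇒ word 0x29fffffc (big)
  top 7b → 0x14 → bl [J]
  [24:0] imm=33554428 (s25→-4) = $-4
+0x14: 1a 80 00 00 ⇒ word 0x1a800000 (big)
  top 7b → 0xd → mov [RR]
  [24:23] rd=1 = r1
  [22:21] rs=0 = r0

incr r0; bl $-4; mov r1, r0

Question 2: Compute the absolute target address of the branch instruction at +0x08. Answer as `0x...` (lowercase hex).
@+08  big-endian(f0 00 00 04) = 0xf0000004
  opcode bits[31:25]=0x78: bne/J
  imm@[24:0]=0x4 ⇒ $4
  target = base 0xd9d4 + off 0x08 + 4 + imm 4 = 0xd9e4

0xd9e4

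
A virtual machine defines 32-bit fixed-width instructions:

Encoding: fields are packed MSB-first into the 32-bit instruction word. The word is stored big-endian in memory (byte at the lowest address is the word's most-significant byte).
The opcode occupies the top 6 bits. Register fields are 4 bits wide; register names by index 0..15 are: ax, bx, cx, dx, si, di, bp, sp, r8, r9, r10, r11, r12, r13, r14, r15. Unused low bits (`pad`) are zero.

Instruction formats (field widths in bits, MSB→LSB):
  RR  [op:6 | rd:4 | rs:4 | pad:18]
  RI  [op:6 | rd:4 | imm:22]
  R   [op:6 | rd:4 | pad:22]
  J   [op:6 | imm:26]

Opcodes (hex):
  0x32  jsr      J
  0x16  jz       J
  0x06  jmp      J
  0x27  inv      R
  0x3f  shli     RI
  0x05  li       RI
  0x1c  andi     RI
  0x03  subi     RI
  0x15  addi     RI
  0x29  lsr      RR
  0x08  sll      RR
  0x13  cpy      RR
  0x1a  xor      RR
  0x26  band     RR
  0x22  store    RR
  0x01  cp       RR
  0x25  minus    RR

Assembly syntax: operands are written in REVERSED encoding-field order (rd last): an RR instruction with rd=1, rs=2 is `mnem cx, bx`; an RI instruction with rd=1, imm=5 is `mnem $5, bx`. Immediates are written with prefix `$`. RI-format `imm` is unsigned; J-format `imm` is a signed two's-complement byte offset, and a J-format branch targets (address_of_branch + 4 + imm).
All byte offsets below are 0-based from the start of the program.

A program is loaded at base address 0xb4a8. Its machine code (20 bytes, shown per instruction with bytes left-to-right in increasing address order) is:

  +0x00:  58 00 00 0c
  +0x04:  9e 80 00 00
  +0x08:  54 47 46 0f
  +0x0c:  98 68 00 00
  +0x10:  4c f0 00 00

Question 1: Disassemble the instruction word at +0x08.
addi $476687, bx

@+08  big-endian(54 47 46 0f) = 0x5447460f
  top 6b → 0x15 → addi [RI]
  rd@[25:22]=0x1 ⇒ bx
  imm@[21:0]=0x7460f ⇒ $476687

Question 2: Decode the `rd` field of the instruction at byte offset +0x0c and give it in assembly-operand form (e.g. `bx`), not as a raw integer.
bx

off 0x0c: read 98 68 00 00 as big → 0x98680000
  top 6b → 0x26 → band [RR]
  rd@[25:22]=0x1 ⇒ bx
  rs@[21:18]=0xa ⇒ r10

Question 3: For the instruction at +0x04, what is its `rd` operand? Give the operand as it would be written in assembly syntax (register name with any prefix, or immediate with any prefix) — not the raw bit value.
r10

[04] 9e 80 00 00 → 0x9e800000
  top 6b → 0x27 → inv [R]
  rd@[25:22]=0xa ⇒ r10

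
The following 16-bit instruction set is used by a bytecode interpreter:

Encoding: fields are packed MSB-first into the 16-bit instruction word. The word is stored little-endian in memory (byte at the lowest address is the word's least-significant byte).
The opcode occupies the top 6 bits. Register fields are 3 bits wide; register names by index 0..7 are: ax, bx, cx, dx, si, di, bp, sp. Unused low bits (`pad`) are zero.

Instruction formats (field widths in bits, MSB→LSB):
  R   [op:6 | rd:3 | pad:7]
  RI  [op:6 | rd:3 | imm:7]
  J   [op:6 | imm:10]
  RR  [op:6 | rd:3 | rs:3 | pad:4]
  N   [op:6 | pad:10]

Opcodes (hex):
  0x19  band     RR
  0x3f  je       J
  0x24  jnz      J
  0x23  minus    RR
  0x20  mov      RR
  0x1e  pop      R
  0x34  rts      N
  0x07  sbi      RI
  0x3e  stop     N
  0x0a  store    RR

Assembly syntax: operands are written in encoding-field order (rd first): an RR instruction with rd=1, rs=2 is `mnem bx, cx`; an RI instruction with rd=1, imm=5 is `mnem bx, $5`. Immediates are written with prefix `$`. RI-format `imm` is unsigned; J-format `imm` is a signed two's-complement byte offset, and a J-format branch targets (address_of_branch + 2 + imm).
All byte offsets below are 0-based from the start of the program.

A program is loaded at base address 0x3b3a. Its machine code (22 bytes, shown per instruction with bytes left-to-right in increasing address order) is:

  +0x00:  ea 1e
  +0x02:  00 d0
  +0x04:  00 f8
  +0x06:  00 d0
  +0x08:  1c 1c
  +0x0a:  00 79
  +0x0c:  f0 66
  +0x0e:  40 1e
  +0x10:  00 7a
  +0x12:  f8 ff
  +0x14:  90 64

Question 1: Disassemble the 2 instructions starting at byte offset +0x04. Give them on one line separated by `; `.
stop; rts

off 0x04: read 00 f8 as little → 0xf800
  opcode bits[15:10]=0x3e: stop/N
off 0x06: read 00 d0 as little → 0xd000
  opcode bits[15:10]=0x34: rts/N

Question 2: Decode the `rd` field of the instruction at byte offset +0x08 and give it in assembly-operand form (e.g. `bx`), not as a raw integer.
ax

@+08  little-endian(1c 1c) = 0x1c1c
  opcode bits[15:10]=0x7: sbi/RI
  [9:7] rd=0 = ax
  [6:0] imm=28 = $28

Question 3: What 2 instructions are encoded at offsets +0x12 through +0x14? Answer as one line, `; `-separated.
je $-8; band bx, bx

+0x12: f8 ff ⇒ word 0xfff8 (little)
  op=0xfff8>>10=0x3f ⇒ je (J)
  imm: (w>>0)&0x3ff=0x3f8 (s10→-8) → $-8
+0x14: 90 64 ⇒ word 0x6490 (little)
  op=0x6490>>10=0x19 ⇒ band (RR)
  rd: (w>>7)&0x7=0x1 → bx
  rs: (w>>4)&0x7=0x1 → bx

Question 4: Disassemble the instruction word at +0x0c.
band di, sp

[0c] f0 66 → 0x66f0
  top 6b → 0x19 → band [RR]
  rd@[9:7]=0x5 ⇒ di
  rs@[6:4]=0x7 ⇒ sp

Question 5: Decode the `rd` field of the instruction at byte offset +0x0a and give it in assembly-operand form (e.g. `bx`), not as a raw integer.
+0x0a: 00 79 ⇒ word 0x7900 (little)
  opcode bits[15:10]=0x1e: pop/R
  rd: (w>>7)&0x7=0x2 → cx

cx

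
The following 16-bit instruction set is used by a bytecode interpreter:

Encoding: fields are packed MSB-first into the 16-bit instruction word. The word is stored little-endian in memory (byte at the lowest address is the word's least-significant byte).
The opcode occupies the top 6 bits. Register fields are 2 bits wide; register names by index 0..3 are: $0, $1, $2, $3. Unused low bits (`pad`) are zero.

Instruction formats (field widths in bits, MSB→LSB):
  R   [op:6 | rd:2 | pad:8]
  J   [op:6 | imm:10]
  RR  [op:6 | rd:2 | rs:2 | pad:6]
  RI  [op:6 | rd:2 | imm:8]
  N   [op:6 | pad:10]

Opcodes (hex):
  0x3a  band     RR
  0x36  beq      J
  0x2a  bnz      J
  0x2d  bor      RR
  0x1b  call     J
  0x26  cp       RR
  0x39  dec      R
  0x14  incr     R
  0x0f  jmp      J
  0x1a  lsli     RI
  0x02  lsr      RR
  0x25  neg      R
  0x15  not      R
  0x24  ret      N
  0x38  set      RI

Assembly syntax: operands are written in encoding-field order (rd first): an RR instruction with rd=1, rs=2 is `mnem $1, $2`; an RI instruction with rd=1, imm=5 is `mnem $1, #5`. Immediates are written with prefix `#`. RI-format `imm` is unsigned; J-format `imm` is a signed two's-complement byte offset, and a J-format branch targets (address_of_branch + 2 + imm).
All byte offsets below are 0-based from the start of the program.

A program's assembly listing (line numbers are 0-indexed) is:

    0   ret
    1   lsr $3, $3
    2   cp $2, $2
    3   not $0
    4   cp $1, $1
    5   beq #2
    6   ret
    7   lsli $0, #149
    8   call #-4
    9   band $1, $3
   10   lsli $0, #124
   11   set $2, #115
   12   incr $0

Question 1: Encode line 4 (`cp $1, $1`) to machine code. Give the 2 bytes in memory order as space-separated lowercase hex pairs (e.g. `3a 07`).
4. cp fields op=0x26:6|rd=1:2|rs=1:2|pad=0:6 → word 9940h → 40 99

40 99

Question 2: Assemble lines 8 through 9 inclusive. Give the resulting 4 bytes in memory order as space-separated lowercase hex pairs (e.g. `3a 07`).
fc 6f c0 e9

L8: call op=0x1b:6|imm=-4:10 ⇒ 0x6ffc ⇒ little fc 6f
L9: band op=0x3a:6|rd=1:2|rs=3:2|pad=0:6 ⇒ 0xe9c0 ⇒ little c0 e9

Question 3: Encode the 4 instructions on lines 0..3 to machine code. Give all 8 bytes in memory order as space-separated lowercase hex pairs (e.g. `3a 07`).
00 90 c0 0b 80 9a 00 54

line 0 (ret): pack op=0x24:6|pad=0:10 = 0x9000; little→ 00 90
line 1 (lsr): pack op=0x2:6|rd=3:2|rs=3:2|pad=0:6 = 0x0bc0; little→ c0 0b
line 2 (cp): pack op=0x26:6|rd=2:2|rs=2:2|pad=0:6 = 0x9a80; little→ 80 9a
line 3 (not): pack op=0x15:6|rd=0:2|pad=0:8 = 0x5400; little→ 00 54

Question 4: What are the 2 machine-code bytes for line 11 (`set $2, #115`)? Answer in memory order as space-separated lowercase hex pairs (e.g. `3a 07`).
11. set fields op=0x38:6|rd=2:2|imm=115:8 → word e273h → 73 e2

73 e2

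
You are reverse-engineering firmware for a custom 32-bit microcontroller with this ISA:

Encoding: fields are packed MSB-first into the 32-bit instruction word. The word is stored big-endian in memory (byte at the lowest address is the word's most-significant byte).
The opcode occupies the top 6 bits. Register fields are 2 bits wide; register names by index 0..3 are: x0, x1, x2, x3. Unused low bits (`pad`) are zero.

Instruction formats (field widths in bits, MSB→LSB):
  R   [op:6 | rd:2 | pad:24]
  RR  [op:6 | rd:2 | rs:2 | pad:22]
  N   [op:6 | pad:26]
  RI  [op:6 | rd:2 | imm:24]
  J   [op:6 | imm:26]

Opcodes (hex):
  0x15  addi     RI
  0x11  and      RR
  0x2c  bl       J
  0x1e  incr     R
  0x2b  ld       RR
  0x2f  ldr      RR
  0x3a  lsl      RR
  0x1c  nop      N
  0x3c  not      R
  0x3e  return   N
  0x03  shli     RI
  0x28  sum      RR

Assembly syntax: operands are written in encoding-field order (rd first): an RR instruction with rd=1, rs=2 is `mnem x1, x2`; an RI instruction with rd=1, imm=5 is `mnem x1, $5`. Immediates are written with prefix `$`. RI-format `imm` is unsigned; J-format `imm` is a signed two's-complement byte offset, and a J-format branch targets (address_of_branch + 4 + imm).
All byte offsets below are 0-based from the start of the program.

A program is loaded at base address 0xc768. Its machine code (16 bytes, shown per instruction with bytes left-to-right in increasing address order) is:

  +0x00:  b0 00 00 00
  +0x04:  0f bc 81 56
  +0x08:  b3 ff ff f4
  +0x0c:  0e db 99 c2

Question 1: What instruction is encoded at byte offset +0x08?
off 0x08: read b3 ff ff f4 as big → 0xb3fffff4
  op=0xb3fffff4>>26=0x2c ⇒ bl (J)
  [25:0] imm=67108852 (s26→-12) = $-12

bl $-12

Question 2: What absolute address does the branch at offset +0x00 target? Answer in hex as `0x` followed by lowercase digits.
@+00  big-endian(b0 00 00 00) = 0xb0000000
  top 6b → 0x2c → bl [J]
  [25:0] imm=0 = $0
  target = base 0xc768 + off 0x00 + 4 + imm 0 = 0xc76c

0xc76c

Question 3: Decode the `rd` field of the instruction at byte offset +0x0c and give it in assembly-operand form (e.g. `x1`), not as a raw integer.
x2

+0x0c: 0e db 99 c2 ⇒ word 0x0edb99c2 (big)
  op=0x0edb99c2>>26=0x3 ⇒ shli (RI)
  rd@[25:24]=0x2 ⇒ x2
  imm@[23:0]=0xdb99c2 ⇒ $14391746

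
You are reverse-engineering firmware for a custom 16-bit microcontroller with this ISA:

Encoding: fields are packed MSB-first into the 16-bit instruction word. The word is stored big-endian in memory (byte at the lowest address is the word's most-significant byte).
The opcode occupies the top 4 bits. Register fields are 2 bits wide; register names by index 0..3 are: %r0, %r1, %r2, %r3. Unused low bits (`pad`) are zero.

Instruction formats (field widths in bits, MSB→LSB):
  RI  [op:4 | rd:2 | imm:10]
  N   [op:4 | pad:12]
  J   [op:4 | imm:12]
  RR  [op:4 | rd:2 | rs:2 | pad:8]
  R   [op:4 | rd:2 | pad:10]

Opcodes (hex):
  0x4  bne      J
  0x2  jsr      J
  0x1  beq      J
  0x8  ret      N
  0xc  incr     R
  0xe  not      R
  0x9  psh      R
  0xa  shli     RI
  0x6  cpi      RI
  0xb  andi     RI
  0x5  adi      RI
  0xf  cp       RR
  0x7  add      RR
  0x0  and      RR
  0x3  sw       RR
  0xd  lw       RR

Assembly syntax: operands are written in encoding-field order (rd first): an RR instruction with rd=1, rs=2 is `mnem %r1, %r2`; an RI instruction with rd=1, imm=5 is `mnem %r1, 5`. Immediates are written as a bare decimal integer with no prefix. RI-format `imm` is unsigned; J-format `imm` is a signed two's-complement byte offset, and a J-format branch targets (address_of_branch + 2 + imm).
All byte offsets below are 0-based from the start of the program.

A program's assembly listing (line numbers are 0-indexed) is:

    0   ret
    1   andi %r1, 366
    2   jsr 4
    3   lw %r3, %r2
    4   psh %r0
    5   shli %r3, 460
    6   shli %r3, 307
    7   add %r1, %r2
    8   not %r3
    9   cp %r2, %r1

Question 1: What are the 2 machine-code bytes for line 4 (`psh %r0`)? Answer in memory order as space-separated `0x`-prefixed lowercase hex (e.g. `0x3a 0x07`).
L4: psh op=0x9:4|rd=0:2|pad=0:10 ⇒ 0x9000 ⇒ big 90 00

0x90 0x00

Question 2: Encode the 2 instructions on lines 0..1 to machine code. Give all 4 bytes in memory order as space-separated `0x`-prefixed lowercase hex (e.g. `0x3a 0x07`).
line 0 (ret): pack op=0x8:4|pad=0:12 = 0x8000; big→ 80 00
line 1 (andi): pack op=0xb:4|rd=1:2|imm=366:10 = 0xb56e; big→ b5 6e

0x80 0x00 0xb5 0x6e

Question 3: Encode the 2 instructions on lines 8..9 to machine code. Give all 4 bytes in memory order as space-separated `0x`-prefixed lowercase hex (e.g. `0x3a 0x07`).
L8: not op=0xe:4|rd=3:2|pad=0:10 ⇒ 0xec00 ⇒ big ec 00
L9: cp op=0xf:4|rd=2:2|rs=1:2|pad=0:8 ⇒ 0xf900 ⇒ big f9 00

0xec 0x00 0xf9 0x00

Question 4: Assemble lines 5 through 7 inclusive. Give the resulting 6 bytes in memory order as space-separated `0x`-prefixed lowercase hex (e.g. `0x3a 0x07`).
line 5 (shli): pack op=0xa:4|rd=3:2|imm=460:10 = 0xadcc; big→ ad cc
line 6 (shli): pack op=0xa:4|rd=3:2|imm=307:10 = 0xad33; big→ ad 33
line 7 (add): pack op=0x7:4|rd=1:2|rs=2:2|pad=0:8 = 0x7600; big→ 76 00

0xad 0xcc 0xad 0x33 0x76 0x00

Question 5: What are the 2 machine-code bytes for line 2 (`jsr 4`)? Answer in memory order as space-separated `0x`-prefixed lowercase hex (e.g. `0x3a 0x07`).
line 2 (jsr): pack op=0x2:4|imm=4:12 = 0x2004; big→ 20 04

0x20 0x04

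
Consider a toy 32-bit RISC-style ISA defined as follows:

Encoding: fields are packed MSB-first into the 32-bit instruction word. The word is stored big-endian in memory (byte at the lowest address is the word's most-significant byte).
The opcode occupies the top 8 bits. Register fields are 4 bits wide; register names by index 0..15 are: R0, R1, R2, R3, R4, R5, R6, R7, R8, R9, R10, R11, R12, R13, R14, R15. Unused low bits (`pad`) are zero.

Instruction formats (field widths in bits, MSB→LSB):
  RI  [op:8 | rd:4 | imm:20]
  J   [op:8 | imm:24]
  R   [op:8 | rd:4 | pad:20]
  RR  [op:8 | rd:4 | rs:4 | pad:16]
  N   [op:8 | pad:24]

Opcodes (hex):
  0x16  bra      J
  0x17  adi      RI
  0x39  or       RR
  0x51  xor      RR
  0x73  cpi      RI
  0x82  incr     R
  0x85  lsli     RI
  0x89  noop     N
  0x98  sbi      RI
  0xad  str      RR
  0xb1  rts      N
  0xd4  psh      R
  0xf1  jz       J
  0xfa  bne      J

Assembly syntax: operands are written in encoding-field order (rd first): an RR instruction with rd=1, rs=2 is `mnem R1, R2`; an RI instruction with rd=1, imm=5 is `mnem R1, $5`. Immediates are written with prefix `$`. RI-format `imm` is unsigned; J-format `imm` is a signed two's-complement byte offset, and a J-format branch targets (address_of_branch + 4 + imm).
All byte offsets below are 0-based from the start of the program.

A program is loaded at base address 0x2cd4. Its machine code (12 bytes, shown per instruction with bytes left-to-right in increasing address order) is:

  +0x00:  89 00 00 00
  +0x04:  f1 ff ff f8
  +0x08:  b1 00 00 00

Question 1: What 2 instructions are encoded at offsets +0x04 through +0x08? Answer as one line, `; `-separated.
jz $-8; rts

off 0x04: read f1 ff ff f8 as big → 0xf1fffff8
  opcode bits[31:24]=0xf1: jz/J
  [23:0] imm=16777208 (s24→-8) = $-8
off 0x08: read b1 00 00 00 as big → 0xb1000000
  opcode bits[31:24]=0xb1: rts/N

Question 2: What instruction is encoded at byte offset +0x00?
noop

[00] 89 00 00 00 → 0x89000000
  top 8b → 0x89 → noop [N]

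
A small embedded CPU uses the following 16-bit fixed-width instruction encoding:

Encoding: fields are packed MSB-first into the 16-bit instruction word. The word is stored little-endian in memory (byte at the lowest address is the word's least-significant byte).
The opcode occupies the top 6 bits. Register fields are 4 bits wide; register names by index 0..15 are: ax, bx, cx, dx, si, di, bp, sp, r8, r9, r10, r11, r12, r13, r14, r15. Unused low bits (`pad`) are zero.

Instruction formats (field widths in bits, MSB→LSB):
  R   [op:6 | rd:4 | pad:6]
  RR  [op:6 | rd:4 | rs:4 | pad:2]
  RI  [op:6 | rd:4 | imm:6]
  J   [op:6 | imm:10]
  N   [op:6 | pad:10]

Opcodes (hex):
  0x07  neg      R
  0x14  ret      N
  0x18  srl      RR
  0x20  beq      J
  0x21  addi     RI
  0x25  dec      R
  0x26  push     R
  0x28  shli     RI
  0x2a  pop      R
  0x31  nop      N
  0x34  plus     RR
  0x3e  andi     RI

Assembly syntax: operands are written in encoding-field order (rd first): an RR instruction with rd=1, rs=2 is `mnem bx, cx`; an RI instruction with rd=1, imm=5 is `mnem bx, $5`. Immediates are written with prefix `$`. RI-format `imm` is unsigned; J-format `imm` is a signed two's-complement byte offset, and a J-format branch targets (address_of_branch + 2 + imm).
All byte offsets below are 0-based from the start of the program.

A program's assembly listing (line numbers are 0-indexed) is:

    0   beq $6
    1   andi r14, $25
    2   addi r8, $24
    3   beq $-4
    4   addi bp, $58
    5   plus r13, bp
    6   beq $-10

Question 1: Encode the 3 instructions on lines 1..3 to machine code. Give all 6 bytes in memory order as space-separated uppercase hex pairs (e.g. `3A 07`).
99 FB 18 86 FC 83

line 1 (andi): pack op=0x3e:6|rd=14:4|imm=25:6 = 0xfb99; little→ 99 fb
line 2 (addi): pack op=0x21:6|rd=8:4|imm=24:6 = 0x8618; little→ 18 86
line 3 (beq): pack op=0x20:6|imm=-4:10 = 0x83fc; little→ fc 83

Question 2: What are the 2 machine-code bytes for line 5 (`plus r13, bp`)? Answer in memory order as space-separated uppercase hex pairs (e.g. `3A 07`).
58 D3

L5: plus op=0x34:6|rd=13:4|rs=6:4|pad=0:2 ⇒ 0xd358 ⇒ little 58 d3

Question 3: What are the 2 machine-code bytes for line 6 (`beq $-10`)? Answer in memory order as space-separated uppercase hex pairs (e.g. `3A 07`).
F6 83

6. beq fields op=0x20:6|imm=-10:10 → word 83f6h → f6 83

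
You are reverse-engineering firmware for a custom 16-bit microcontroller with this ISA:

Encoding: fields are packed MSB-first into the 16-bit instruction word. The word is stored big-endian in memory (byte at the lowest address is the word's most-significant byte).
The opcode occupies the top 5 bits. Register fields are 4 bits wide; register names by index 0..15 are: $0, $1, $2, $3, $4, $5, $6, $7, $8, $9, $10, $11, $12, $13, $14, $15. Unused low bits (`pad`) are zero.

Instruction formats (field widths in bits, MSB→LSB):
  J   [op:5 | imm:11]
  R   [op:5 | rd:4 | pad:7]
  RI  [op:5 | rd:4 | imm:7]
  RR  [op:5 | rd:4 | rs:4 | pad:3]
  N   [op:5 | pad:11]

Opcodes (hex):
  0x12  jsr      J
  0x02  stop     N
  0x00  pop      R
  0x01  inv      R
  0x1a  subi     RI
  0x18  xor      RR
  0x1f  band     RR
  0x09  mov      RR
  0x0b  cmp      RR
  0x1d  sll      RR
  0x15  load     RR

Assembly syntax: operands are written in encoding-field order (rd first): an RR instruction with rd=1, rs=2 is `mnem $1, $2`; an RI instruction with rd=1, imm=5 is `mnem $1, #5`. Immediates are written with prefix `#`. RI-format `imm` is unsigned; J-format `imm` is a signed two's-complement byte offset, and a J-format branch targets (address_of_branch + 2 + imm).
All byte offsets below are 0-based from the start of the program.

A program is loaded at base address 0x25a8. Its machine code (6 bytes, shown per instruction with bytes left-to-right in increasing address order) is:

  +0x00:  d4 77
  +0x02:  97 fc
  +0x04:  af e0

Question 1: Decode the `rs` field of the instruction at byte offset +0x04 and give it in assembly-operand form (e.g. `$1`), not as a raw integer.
$12

@+04  big-endian(af e0) = 0xafe0
  opcode bits[15:11]=0x15: load/RR
  rd: (w>>7)&0xf=0xf → $15
  rs: (w>>3)&0xf=0xc → $12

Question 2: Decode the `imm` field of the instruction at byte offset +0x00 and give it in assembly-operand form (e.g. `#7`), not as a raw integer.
#119

[00] d4 77 → 0xd477
  top 5b → 0x1a → subi [RI]
  [10:7] rd=8 = $8
  [6:0] imm=119 = #119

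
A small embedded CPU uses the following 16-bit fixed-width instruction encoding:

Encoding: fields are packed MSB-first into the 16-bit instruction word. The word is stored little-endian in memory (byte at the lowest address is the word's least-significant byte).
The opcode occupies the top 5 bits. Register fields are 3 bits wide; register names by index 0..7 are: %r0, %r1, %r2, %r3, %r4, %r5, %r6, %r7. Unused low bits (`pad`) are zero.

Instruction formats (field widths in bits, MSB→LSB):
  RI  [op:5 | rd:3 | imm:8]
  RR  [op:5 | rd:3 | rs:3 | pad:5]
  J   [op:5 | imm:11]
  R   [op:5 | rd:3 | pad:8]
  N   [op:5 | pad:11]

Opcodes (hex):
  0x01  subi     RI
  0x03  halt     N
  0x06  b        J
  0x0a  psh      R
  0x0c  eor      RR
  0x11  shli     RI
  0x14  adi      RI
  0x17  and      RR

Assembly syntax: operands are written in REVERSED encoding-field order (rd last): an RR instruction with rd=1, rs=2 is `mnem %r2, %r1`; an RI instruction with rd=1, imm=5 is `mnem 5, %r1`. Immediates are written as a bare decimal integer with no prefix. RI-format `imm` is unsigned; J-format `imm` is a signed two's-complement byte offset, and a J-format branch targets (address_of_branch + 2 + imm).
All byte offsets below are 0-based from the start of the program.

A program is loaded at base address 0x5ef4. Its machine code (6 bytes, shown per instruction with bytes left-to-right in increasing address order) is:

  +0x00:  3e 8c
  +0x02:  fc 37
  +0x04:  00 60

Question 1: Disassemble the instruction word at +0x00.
[00] 3e 8c → 0x8c3e
  opcode bits[15:11]=0x11: shli/RI
  rd: (w>>8)&0x7=0x4 → %r4
  imm: (w>>0)&0xff=0x3e → 62

shli 62, %r4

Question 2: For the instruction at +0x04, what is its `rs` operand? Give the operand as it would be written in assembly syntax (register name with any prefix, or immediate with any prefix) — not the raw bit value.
%r0

[04] 00 60 → 0x6000
  op=0x6000>>11=0xc ⇒ eor (RR)
  rd: (w>>8)&0x7=0x0 → %r0
  rs: (w>>5)&0x7=0x0 → %r0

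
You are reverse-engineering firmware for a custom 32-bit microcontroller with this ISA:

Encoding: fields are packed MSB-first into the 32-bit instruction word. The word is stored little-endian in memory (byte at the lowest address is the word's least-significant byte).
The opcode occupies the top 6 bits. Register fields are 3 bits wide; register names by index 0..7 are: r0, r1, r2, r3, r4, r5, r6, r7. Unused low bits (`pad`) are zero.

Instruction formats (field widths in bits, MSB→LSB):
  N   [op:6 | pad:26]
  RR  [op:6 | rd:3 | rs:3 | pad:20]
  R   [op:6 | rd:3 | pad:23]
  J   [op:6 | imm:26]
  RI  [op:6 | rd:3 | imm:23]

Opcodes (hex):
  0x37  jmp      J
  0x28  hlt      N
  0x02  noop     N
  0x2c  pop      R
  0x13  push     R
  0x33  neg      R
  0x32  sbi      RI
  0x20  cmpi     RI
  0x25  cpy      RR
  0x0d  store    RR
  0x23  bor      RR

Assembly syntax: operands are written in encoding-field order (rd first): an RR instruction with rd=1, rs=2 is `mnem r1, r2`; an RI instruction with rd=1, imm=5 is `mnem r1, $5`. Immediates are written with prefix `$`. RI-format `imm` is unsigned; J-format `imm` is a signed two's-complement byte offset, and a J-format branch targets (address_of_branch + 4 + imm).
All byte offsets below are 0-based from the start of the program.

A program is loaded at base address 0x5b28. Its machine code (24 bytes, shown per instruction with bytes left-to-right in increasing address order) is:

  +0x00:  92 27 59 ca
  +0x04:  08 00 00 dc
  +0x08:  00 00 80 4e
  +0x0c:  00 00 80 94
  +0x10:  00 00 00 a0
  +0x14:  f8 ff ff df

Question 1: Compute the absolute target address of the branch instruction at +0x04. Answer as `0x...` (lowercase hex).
[04] 08 00 00 dc → 0xdc000008
  op=0xdc000008>>26=0x37 ⇒ jmp (J)
  imm@[25:0]=0x8 ⇒ $8
  target = base 0x5b28 + off 0x04 + 4 + imm 8 = 0x5b38

0x5b38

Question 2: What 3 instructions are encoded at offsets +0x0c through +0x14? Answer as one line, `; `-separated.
cpy r1, r0; hlt; jmp $-8

@+0c  little-endian(00 00 80 94) = 0x94800000
  top 6b → 0x25 → cpy [RR]
  rd: (w>>23)&0x7=0x1 → r1
  rs: (w>>20)&0x7=0x0 → r0
@+10  little-endian(00 00 00 a0) = 0xa0000000
  top 6b → 0x28 → hlt [N]
@+14  little-endian(f8 ff ff df) = 0xdffffff8
  top 6b → 0x37 → jmp [J]
  imm: (w>>0)&0x3ffffff=0x3fffff8 (s26→-8) → $-8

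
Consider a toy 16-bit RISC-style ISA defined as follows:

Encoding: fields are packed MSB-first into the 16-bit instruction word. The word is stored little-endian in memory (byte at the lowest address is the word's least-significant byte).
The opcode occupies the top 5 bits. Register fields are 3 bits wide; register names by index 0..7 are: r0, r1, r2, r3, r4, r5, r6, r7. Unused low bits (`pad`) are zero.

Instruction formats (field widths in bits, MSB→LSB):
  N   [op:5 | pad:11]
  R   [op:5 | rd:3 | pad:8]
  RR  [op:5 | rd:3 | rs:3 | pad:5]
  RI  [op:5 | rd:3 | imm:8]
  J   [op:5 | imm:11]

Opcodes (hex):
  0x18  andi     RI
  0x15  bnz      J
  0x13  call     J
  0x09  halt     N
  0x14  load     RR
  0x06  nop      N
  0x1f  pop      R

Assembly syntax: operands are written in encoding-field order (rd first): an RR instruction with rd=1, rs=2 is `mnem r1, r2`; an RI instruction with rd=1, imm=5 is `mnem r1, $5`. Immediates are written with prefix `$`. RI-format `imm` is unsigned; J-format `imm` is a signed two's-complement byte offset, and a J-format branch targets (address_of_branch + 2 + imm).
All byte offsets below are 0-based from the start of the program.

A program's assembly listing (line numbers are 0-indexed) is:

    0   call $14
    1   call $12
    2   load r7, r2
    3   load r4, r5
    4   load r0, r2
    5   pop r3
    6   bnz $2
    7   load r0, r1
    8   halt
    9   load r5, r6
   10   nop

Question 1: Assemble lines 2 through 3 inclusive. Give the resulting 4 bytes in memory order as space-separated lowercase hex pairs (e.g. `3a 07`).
line 2 (load): pack op=0x14:5|rd=7:3|rs=2:3|pad=0:5 = 0xa740; little→ 40 a7
line 3 (load): pack op=0x14:5|rd=4:3|rs=5:3|pad=0:5 = 0xa4a0; little→ a0 a4

40 a7 a0 a4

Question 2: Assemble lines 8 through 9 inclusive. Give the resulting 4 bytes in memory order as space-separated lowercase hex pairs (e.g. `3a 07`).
line 8 (halt): pack op=0x9:5|pad=0:11 = 0x4800; little→ 00 48
line 9 (load): pack op=0x14:5|rd=5:3|rs=6:3|pad=0:5 = 0xa5c0; little→ c0 a5

00 48 c0 a5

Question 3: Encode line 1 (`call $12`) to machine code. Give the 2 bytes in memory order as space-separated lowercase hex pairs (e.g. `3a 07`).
0c 98

1. call fields op=0x13:5|imm=12:11 → word 980ch → 0c 98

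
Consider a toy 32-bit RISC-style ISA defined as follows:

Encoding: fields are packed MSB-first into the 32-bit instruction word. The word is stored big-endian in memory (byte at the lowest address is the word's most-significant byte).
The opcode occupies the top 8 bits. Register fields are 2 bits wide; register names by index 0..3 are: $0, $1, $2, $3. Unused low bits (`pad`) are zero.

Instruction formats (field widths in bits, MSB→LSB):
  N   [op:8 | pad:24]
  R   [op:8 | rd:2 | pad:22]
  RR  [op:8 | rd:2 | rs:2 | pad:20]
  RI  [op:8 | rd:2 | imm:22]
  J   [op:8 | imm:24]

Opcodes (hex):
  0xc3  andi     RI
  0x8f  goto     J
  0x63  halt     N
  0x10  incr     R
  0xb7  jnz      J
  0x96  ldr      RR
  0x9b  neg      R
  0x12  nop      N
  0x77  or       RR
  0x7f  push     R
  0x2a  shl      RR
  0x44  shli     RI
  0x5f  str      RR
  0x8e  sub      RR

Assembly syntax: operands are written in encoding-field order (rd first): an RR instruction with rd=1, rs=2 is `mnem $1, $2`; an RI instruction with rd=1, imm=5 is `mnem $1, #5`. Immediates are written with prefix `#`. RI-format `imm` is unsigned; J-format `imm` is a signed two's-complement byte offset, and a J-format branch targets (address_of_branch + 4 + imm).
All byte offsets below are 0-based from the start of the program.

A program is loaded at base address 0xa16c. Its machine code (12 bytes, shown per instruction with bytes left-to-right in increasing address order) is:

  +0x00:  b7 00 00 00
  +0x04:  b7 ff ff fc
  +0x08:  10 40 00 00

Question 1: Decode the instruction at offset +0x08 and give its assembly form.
incr $1

+0x08: 10 40 00 00 ⇒ word 0x10400000 (big)
  op=0x10400000>>24=0x10 ⇒ incr (R)
  [23:22] rd=1 = $1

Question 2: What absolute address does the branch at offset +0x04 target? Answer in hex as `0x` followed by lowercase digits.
[04] b7 ff ff fc → 0xb7fffffc
  op=0xb7fffffc>>24=0xb7 ⇒ jnz (J)
  imm: (w>>0)&0xffffff=0xfffffc (s24→-4) → #-4
  target = base 0xa16c + off 0x04 + 4 + imm -4 = 0xa170

0xa170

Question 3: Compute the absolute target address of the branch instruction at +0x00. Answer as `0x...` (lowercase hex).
0xa170

@+00  big-endian(b7 00 00 00) = 0xb7000000
  op=0xb7000000>>24=0xb7 ⇒ jnz (J)
  imm@[23:0]=0x0 ⇒ #0
  target = base 0xa16c + off 0x00 + 4 + imm 0 = 0xa170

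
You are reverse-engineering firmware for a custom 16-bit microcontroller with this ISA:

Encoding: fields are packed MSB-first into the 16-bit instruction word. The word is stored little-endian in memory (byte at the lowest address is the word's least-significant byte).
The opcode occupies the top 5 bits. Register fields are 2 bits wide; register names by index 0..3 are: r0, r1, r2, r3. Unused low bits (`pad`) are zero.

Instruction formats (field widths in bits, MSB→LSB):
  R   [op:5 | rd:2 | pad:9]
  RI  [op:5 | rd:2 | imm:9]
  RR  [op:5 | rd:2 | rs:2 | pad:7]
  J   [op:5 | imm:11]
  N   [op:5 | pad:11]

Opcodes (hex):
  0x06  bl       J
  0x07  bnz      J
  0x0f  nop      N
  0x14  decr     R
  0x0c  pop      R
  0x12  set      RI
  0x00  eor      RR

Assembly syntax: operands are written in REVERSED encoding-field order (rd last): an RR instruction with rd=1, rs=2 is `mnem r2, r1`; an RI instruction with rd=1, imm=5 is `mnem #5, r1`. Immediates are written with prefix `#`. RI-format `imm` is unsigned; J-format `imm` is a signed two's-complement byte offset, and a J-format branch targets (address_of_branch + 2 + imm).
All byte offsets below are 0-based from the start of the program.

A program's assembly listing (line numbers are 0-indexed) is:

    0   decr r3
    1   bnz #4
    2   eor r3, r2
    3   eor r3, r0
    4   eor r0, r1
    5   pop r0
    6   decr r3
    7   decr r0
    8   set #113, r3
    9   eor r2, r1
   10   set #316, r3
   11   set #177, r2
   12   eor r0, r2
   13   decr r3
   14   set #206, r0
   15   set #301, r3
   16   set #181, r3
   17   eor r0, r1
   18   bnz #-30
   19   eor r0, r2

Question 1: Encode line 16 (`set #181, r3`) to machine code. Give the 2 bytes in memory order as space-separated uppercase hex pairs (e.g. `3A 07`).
B5 96

L16: set op=0x12:5|rd=3:2|imm=181:9 ⇒ 0x96b5 ⇒ little b5 96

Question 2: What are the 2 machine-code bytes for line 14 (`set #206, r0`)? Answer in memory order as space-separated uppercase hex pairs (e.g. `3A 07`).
14. set fields op=0x12:5|rd=0:2|imm=206:9 → word 90ceh → ce 90

CE 90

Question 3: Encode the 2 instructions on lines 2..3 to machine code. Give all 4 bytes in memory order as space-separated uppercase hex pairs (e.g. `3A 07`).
80 05 80 01

line 2 (eor): pack op=0x0:5|rd=2:2|rs=3:2|pad=0:7 = 0x0580; little→ 80 05
line 3 (eor): pack op=0x0:5|rd=0:2|rs=3:2|pad=0:7 = 0x0180; little→ 80 01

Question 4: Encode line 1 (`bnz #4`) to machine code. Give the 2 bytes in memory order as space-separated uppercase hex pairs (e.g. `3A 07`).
04 38

L1: bnz op=0x7:5|imm=4:11 ⇒ 0x3804 ⇒ little 04 38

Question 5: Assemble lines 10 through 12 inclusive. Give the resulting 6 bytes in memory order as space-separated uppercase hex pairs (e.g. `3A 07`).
3C 97 B1 94 00 04

line 10 (set): pack op=0x12:5|rd=3:2|imm=316:9 = 0x973c; little→ 3c 97
line 11 (set): pack op=0x12:5|rd=2:2|imm=177:9 = 0x94b1; little→ b1 94
line 12 (eor): pack op=0x0:5|rd=2:2|rs=0:2|pad=0:7 = 0x0400; little→ 00 04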